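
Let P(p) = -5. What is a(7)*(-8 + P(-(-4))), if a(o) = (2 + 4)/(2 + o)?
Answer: -26/3 ≈ -8.6667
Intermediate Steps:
a(o) = 6/(2 + o)
a(7)*(-8 + P(-(-4))) = (6/(2 + 7))*(-8 - 5) = (6/9)*(-13) = (6*(⅑))*(-13) = (⅔)*(-13) = -26/3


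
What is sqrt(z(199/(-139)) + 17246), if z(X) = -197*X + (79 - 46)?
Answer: 14*sqrt(1731106)/139 ≈ 132.52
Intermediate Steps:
z(X) = 33 - 197*X (z(X) = -197*X + 33 = 33 - 197*X)
sqrt(z(199/(-139)) + 17246) = sqrt((33 - 39203/(-139)) + 17246) = sqrt((33 - 39203*(-1)/139) + 17246) = sqrt((33 - 197*(-199/139)) + 17246) = sqrt((33 + 39203/139) + 17246) = sqrt(43790/139 + 17246) = sqrt(2440984/139) = 14*sqrt(1731106)/139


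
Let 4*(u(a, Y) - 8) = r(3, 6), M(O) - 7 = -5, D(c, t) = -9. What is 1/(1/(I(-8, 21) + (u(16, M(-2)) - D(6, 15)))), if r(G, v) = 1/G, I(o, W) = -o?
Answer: 301/12 ≈ 25.083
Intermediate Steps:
M(O) = 2 (M(O) = 7 - 5 = 2)
u(a, Y) = 97/12 (u(a, Y) = 8 + (¼)/3 = 8 + (¼)*(⅓) = 8 + 1/12 = 97/12)
1/(1/(I(-8, 21) + (u(16, M(-2)) - D(6, 15)))) = 1/(1/(-1*(-8) + (97/12 - 1*(-9)))) = 1/(1/(8 + (97/12 + 9))) = 1/(1/(8 + 205/12)) = 1/(1/(301/12)) = 1/(12/301) = 301/12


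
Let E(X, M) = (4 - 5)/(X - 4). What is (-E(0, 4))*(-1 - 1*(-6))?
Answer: -5/4 ≈ -1.2500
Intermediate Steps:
E(X, M) = -1/(-4 + X)
(-E(0, 4))*(-1 - 1*(-6)) = (-(-1)/(-4 + 0))*(-1 - 1*(-6)) = (-(-1)/(-4))*(-1 + 6) = -(-1)*(-1)/4*5 = -1*¼*5 = -¼*5 = -5/4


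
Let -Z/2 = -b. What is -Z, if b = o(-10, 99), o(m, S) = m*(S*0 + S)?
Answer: 1980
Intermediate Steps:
o(m, S) = S*m (o(m, S) = m*(0 + S) = m*S = S*m)
b = -990 (b = 99*(-10) = -990)
Z = -1980 (Z = -(-2)*(-990) = -2*990 = -1980)
-Z = -1*(-1980) = 1980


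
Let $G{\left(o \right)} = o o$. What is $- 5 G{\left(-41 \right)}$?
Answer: $-8405$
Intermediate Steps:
$G{\left(o \right)} = o^{2}$
$- 5 G{\left(-41 \right)} = - 5 \left(-41\right)^{2} = \left(-5\right) 1681 = -8405$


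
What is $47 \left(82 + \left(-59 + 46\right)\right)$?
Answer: $3243$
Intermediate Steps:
$47 \left(82 + \left(-59 + 46\right)\right) = 47 \left(82 - 13\right) = 47 \cdot 69 = 3243$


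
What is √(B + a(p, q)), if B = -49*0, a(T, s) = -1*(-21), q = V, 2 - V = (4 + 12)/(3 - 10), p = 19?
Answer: √21 ≈ 4.5826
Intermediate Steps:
V = 30/7 (V = 2 - (4 + 12)/(3 - 10) = 2 - 16/(-7) = 2 - 16*(-1)/7 = 2 - 1*(-16/7) = 2 + 16/7 = 30/7 ≈ 4.2857)
q = 30/7 ≈ 4.2857
a(T, s) = 21
B = 0
√(B + a(p, q)) = √(0 + 21) = √21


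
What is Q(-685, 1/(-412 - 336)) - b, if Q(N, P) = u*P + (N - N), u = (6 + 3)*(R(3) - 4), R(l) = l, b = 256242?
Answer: -191669007/748 ≈ -2.5624e+5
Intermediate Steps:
u = -9 (u = (6 + 3)*(3 - 4) = 9*(-1) = -9)
Q(N, P) = -9*P (Q(N, P) = -9*P + (N - N) = -9*P + 0 = -9*P)
Q(-685, 1/(-412 - 336)) - b = -9/(-412 - 336) - 1*256242 = -9/(-748) - 256242 = -9*(-1/748) - 256242 = 9/748 - 256242 = -191669007/748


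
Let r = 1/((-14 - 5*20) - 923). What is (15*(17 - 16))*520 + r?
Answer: 8088599/1037 ≈ 7800.0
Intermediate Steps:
r = -1/1037 (r = 1/((-14 - 100) - 923) = 1/(-114 - 923) = 1/(-1037) = -1/1037 ≈ -0.00096432)
(15*(17 - 16))*520 + r = (15*(17 - 16))*520 - 1/1037 = (15*1)*520 - 1/1037 = 15*520 - 1/1037 = 7800 - 1/1037 = 8088599/1037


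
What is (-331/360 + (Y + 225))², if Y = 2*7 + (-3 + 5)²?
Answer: 7594948201/129600 ≈ 58603.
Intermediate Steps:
Y = 18 (Y = 14 + 2² = 14 + 4 = 18)
(-331/360 + (Y + 225))² = (-331/360 + (18 + 225))² = (-331*1/360 + 243)² = (-331/360 + 243)² = (87149/360)² = 7594948201/129600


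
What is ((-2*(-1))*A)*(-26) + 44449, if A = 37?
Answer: 42525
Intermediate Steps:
((-2*(-1))*A)*(-26) + 44449 = (-2*(-1)*37)*(-26) + 44449 = (2*37)*(-26) + 44449 = 74*(-26) + 44449 = -1924 + 44449 = 42525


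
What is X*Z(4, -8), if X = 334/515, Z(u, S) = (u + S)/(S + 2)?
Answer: 668/1545 ≈ 0.43236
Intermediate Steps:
Z(u, S) = (S + u)/(2 + S)
X = 334/515 (X = 334*(1/515) = 334/515 ≈ 0.64854)
X*Z(4, -8) = 334*((-8 + 4)/(2 - 8))/515 = 334*(-4/(-6))/515 = 334*(-⅙*(-4))/515 = (334/515)*(⅔) = 668/1545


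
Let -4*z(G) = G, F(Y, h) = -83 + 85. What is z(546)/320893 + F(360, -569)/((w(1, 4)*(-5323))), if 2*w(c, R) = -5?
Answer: -4698751/17081134390 ≈ -0.00027508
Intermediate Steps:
w(c, R) = -5/2 (w(c, R) = (½)*(-5) = -5/2)
F(Y, h) = 2
z(G) = -G/4
z(546)/320893 + F(360, -569)/((w(1, 4)*(-5323))) = -¼*546/320893 + 2/((-5/2*(-5323))) = -273/2*1/320893 + 2/(26615/2) = -273/641786 + 2*(2/26615) = -273/641786 + 4/26615 = -4698751/17081134390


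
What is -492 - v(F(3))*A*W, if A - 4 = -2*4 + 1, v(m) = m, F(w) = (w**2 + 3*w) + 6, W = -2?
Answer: -636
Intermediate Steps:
F(w) = 6 + w**2 + 3*w
A = -3 (A = 4 + (-2*4 + 1) = 4 + (-8 + 1) = 4 - 7 = -3)
-492 - v(F(3))*A*W = -492 - (6 + 3**2 + 3*3)*(-3)*(-2) = -492 - (6 + 9 + 9)*(-3)*(-2) = -492 - 24*(-3)*(-2) = -492 - (-72)*(-2) = -492 - 1*144 = -492 - 144 = -636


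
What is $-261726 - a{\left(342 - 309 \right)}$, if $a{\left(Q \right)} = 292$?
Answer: $-262018$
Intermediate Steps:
$-261726 - a{\left(342 - 309 \right)} = -261726 - 292 = -262018$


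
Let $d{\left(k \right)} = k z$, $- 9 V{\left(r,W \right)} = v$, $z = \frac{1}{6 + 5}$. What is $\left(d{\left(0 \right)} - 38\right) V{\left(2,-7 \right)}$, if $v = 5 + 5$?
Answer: $\frac{380}{9} \approx 42.222$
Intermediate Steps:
$v = 10$
$z = \frac{1}{11} \approx 0.090909$
$V{\left(r,W \right)} = - \frac{10}{9}$ ($V{\left(r,W \right)} = \left(- \frac{1}{9}\right) 10 = - \frac{10}{9}$)
$d{\left(k \right)} = \frac{k}{11}$ ($d{\left(k \right)} = k \frac{1}{11} = \frac{k}{11}$)
$\left(d{\left(0 \right)} - 38\right) V{\left(2,-7 \right)} = \left(\frac{1}{11} \cdot 0 - 38\right) \left(- \frac{10}{9}\right) = \left(0 - 38\right) \left(- \frac{10}{9}\right) = \left(-38\right) \left(- \frac{10}{9}\right) = \frac{380}{9}$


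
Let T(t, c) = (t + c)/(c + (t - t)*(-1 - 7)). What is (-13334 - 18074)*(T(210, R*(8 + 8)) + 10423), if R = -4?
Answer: -654587869/2 ≈ -3.2729e+8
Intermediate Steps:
T(t, c) = (c + t)/c (T(t, c) = (c + t)/(c + 0*(-8)) = (c + t)/(c + 0) = (c + t)/c)
(-13334 - 18074)*(T(210, R*(8 + 8)) + 10423) = (-13334 - 18074)*((-4*(8 + 8) + 210)/((-4*(8 + 8))) + 10423) = -31408*((-4*16 + 210)/((-4*16)) + 10423) = -31408*((-64 + 210)/(-64) + 10423) = -31408*(-1/64*146 + 10423) = -31408*(-73/32 + 10423) = -31408*333463/32 = -654587869/2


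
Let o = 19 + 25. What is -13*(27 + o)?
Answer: -923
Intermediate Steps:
o = 44
-13*(27 + o) = -13*(27 + 44) = -13*71 = -923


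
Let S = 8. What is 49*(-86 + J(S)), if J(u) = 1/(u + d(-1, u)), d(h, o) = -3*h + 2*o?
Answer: -113729/27 ≈ -4212.2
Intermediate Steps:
J(u) = 1/(3 + 3*u) (J(u) = 1/(u + (-3*(-1) + 2*u)) = 1/(u + (3 + 2*u)) = 1/(3 + 3*u))
49*(-86 + J(S)) = 49*(-86 + 1/(3*(1 + 8))) = 49*(-86 + (⅓)/9) = 49*(-86 + (⅓)*(⅑)) = 49*(-86 + 1/27) = 49*(-2321/27) = -113729/27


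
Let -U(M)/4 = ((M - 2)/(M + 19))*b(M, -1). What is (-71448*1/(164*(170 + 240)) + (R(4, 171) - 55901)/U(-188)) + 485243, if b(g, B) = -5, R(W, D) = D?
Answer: 308379616787/638780 ≈ 4.8276e+5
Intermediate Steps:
U(M) = 20*(-2 + M)/(19 + M) (U(M) = -4*(M - 2)/(M + 19)*(-5) = -4*(-2 + M)/(19 + M)*(-5) = -(-20)*(-2 + M)/(19 + M) = 20*(-2 + M)/(19 + M))
(-71448*1/(164*(170 + 240)) + (R(4, 171) - 55901)/U(-188)) + 485243 = (-71448*1/(164*(170 + 240)) + (171 - 55901)/((20*(-2 - 188)/(19 - 188)))) + 485243 = (-71448/(164*410) - 55730/(20*(-190)/(-169))) + 485243 = (-71448/67240 - 55730/(20*(-1/169)*(-190))) + 485243 = (-71448*1/67240 - 55730/3800/169) + 485243 = (-8931/8405 - 55730*169/3800) + 485243 = (-8931/8405 - 941837/380) + 485243 = -1583906753/638780 + 485243 = 308379616787/638780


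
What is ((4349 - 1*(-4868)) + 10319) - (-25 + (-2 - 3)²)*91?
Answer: 19536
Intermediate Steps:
((4349 - 1*(-4868)) + 10319) - (-25 + (-2 - 3)²)*91 = ((4349 + 4868) + 10319) - (-25 + (-5)²)*91 = (9217 + 10319) - (-25 + 25)*91 = 19536 - 0*91 = 19536 - 1*0 = 19536 + 0 = 19536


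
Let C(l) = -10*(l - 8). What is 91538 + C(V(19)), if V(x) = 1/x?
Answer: 1740732/19 ≈ 91618.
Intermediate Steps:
C(l) = 80 - 10*l (C(l) = -10*(-8 + l) = 80 - 10*l)
91538 + C(V(19)) = 91538 + (80 - 10/19) = 91538 + 1510/19 = 1740732/19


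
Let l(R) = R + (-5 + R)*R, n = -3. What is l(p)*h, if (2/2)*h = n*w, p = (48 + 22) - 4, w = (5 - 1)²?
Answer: -196416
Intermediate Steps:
w = 16 (w = 4² = 16)
p = 66 (p = 70 - 4 = 66)
l(R) = R + R*(-5 + R)
h = -48 (h = -3*16 = -48)
l(p)*h = (66*(-4 + 66))*(-48) = (66*62)*(-48) = 4092*(-48) = -196416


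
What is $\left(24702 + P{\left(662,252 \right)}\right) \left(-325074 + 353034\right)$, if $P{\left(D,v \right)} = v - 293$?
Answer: $689521560$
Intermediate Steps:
$P{\left(D,v \right)} = -293 + v$ ($P{\left(D,v \right)} = v - 293 = -293 + v$)
$\left(24702 + P{\left(662,252 \right)}\right) \left(-325074 + 353034\right) = \left(24702 + \left(-293 + 252\right)\right) \left(-325074 + 353034\right) = \left(24702 - 41\right) 27960 = 24661 \cdot 27960 = 689521560$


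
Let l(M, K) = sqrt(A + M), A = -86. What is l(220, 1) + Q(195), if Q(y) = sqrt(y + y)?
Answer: sqrt(134) + sqrt(390) ≈ 31.324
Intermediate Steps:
Q(y) = sqrt(2)*sqrt(y) (Q(y) = sqrt(2*y) = sqrt(2)*sqrt(y))
l(M, K) = sqrt(-86 + M)
l(220, 1) + Q(195) = sqrt(-86 + 220) + sqrt(2)*sqrt(195) = sqrt(134) + sqrt(390)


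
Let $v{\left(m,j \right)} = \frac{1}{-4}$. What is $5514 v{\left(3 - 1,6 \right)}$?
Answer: $- \frac{2757}{2} \approx -1378.5$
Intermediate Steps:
$v{\left(m,j \right)} = - \frac{1}{4}$
$5514 v{\left(3 - 1,6 \right)} = 5514 \left(- \frac{1}{4}\right) = - \frac{2757}{2}$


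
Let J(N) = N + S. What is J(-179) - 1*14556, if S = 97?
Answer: -14638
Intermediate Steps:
J(N) = 97 + N (J(N) = N + 97 = 97 + N)
J(-179) - 1*14556 = (97 - 179) - 1*14556 = -82 - 14556 = -14638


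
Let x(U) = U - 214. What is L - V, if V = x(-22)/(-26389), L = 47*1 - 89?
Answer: -1108574/26389 ≈ -42.009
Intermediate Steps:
x(U) = -214 + U
L = -42 (L = 47 - 89 = -42)
V = 236/26389 (V = (-214 - 22)/(-26389) = -236*(-1/26389) = 236/26389 ≈ 0.0089431)
L - V = -42 - 1*236/26389 = -42 - 236/26389 = -1108574/26389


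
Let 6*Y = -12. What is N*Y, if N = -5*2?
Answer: 20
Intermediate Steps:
N = -10
Y = -2 (Y = (1/6)*(-12) = -2)
N*Y = -10*(-2) = 20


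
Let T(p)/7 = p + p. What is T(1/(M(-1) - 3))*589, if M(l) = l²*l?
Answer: -4123/2 ≈ -2061.5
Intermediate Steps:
M(l) = l³
T(p) = 14*p (T(p) = 7*(p + p) = 7*(2*p) = 14*p)
T(1/(M(-1) - 3))*589 = (14/((-1)³ - 3))*589 = (14/(-1 - 3))*589 = (14/(-4))*589 = (14*(-¼))*589 = -7/2*589 = -4123/2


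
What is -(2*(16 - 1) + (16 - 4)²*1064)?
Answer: -153246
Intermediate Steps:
-(2*(16 - 1) + (16 - 4)²*1064) = -(2*15 + 12²*1064) = -(30 + 144*1064) = -(30 + 153216) = -1*153246 = -153246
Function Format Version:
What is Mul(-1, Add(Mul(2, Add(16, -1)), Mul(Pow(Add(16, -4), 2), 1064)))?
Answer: -153246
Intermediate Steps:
Mul(-1, Add(Mul(2, Add(16, -1)), Mul(Pow(Add(16, -4), 2), 1064))) = Mul(-1, Add(Mul(2, 15), Mul(Pow(12, 2), 1064))) = Mul(-1, Add(30, Mul(144, 1064))) = Mul(-1, Add(30, 153216)) = Mul(-1, 153246) = -153246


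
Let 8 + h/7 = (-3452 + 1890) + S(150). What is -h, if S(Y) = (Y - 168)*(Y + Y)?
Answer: 48790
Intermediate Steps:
S(Y) = 2*Y*(-168 + Y) (S(Y) = (-168 + Y)*(2*Y) = 2*Y*(-168 + Y))
h = -48790 (h = -56 + 7*((-3452 + 1890) + 2*150*(-168 + 150)) = -56 + 7*(-1562 + 2*150*(-18)) = -56 + 7*(-1562 - 5400) = -56 + 7*(-6962) = -56 - 48734 = -48790)
-h = -1*(-48790) = 48790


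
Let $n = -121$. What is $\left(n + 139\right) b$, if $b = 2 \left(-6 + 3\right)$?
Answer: $-108$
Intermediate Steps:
$b = -6$ ($b = 2 \left(-3\right) = -6$)
$\left(n + 139\right) b = \left(-121 + 139\right) \left(-6\right) = 18 \left(-6\right) = -108$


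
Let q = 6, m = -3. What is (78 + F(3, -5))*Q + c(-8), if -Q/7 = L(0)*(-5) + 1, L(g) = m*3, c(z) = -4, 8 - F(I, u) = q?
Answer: -25764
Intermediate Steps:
F(I, u) = 2 (F(I, u) = 8 - 1*6 = 8 - 6 = 2)
L(g) = -9 (L(g) = -3*3 = -9)
Q = -322 (Q = -7*(-9*(-5) + 1) = -7*(45 + 1) = -7*46 = -322)
(78 + F(3, -5))*Q + c(-8) = (78 + 2)*(-322) - 4 = 80*(-322) - 4 = -25760 - 4 = -25764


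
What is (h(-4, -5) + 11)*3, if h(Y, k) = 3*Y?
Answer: -3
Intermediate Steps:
(h(-4, -5) + 11)*3 = (3*(-4) + 11)*3 = (-12 + 11)*3 = -1*3 = -3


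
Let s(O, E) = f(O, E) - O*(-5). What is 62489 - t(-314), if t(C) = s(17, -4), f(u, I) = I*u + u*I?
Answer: 62540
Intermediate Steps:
f(u, I) = 2*I*u (f(u, I) = I*u + I*u = 2*I*u)
s(O, E) = 5*O + 2*E*O (s(O, E) = 2*E*O - O*(-5) = 2*E*O - (-5)*O = 2*E*O + 5*O = 5*O + 2*E*O)
t(C) = -51 (t(C) = 17*(5 + 2*(-4)) = 17*(5 - 8) = 17*(-3) = -51)
62489 - t(-314) = 62489 - 1*(-51) = 62489 + 51 = 62540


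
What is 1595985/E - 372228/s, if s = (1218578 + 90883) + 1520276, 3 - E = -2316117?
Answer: 243606206039/436934030696 ≈ 0.55754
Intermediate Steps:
E = 2316120 (E = 3 - 1*(-2316117) = 3 + 2316117 = 2316120)
s = 2829737 (s = 1309461 + 1520276 = 2829737)
1595985/E - 372228/s = 1595985/2316120 - 372228/2829737 = 1595985*(1/2316120) - 372228*1/2829737 = 106399/154408 - 372228/2829737 = 243606206039/436934030696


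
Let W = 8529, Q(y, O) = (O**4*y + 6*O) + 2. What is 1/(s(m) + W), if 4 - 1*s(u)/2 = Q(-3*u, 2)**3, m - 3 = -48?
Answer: -1/20549839511 ≈ -4.8662e-11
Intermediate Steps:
Q(y, O) = 2 + 6*O + y*O**4 (Q(y, O) = (y*O**4 + 6*O) + 2 = (6*O + y*O**4) + 2 = 2 + 6*O + y*O**4)
m = -45 (m = 3 - 48 = -45)
s(u) = 8 - 2*(14 - 48*u)**3 (s(u) = 8 - 2*(2 + 6*2 - 3*u*2**4)**3 = 8 - 2*(2 + 12 - 3*u*16)**3 = 8 - 2*(2 + 12 - 48*u)**3 = 8 - 2*(14 - 48*u)**3)
1/(s(m) + W) = 1/((8 + 16*(-7 + 24*(-45))**3) + 8529) = 1/((8 + 16*(-7 - 1080)**3) + 8529) = 1/((8 + 16*(-1087)**3) + 8529) = 1/((8 + 16*(-1284365503)) + 8529) = 1/((8 - 20549848048) + 8529) = 1/(-20549848040 + 8529) = 1/(-20549839511) = -1/20549839511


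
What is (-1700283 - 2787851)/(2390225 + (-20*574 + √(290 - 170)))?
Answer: -711741754122/377228518327 + 8976268*√30/5658427774905 ≈ -1.8868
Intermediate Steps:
(-1700283 - 2787851)/(2390225 + (-20*574 + √(290 - 170))) = -4488134/(2390225 + (-11480 + √120)) = -4488134/(2390225 + (-11480 + 2*√30)) = -4488134/(2378745 + 2*√30)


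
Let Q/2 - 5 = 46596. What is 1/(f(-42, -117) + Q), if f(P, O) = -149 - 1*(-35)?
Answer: 1/93088 ≈ 1.0743e-5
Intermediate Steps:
f(P, O) = -114 (f(P, O) = -149 + 35 = -114)
Q = 93202 (Q = 10 + 2*46596 = 10 + 93192 = 93202)
1/(f(-42, -117) + Q) = 1/(-114 + 93202) = 1/93088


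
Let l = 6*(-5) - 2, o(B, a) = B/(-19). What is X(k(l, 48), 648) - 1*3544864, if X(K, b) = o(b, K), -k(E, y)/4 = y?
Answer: -67353064/19 ≈ -3.5449e+6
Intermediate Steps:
o(B, a) = -B/19 (o(B, a) = B*(-1/19) = -B/19)
l = -32 (l = -30 - 2 = -32)
k(E, y) = -4*y
X(K, b) = -b/19
X(k(l, 48), 648) - 1*3544864 = -1/19*648 - 1*3544864 = -648/19 - 3544864 = -67353064/19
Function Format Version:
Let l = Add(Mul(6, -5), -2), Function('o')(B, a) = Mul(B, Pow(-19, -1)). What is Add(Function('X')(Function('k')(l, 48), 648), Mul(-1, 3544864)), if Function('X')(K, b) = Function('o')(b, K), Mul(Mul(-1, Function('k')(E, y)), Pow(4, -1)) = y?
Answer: Rational(-67353064, 19) ≈ -3.5449e+6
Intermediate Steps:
Function('o')(B, a) = Mul(Rational(-1, 19), B) (Function('o')(B, a) = Mul(B, Rational(-1, 19)) = Mul(Rational(-1, 19), B))
l = -32 (l = Add(-30, -2) = -32)
Function('k')(E, y) = Mul(-4, y)
Function('X')(K, b) = Mul(Rational(-1, 19), b)
Add(Function('X')(Function('k')(l, 48), 648), Mul(-1, 3544864)) = Add(Mul(Rational(-1, 19), 648), Mul(-1, 3544864)) = Add(Rational(-648, 19), -3544864) = Rational(-67353064, 19)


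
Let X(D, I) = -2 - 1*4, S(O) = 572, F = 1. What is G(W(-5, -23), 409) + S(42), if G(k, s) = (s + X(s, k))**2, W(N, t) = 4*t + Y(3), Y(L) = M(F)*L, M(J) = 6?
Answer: 162981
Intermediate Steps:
Y(L) = 6*L
X(D, I) = -6 (X(D, I) = -2 - 4 = -6)
W(N, t) = 18 + 4*t (W(N, t) = 4*t + 6*3 = 4*t + 18 = 18 + 4*t)
G(k, s) = (-6 + s)**2 (G(k, s) = (s - 6)**2 = (-6 + s)**2)
G(W(-5, -23), 409) + S(42) = (-6 + 409)**2 + 572 = 403**2 + 572 = 162409 + 572 = 162981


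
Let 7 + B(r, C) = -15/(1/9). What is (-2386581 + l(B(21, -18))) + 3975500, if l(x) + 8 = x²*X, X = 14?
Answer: 1871207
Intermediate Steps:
B(r, C) = -142 (B(r, C) = -7 - 15/(1/9) = -7 - 15/⅑ = -7 - 15*9 = -7 - 135 = -142)
l(x) = -8 + 14*x² (l(x) = -8 + x²*14 = -8 + 14*x²)
(-2386581 + l(B(21, -18))) + 3975500 = (-2386581 + (-8 + 14*(-142)²)) + 3975500 = (-2386581 + (-8 + 14*20164)) + 3975500 = (-2386581 + (-8 + 282296)) + 3975500 = (-2386581 + 282288) + 3975500 = -2104293 + 3975500 = 1871207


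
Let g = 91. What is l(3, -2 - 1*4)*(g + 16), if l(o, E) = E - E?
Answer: 0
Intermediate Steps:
l(o, E) = 0
l(3, -2 - 1*4)*(g + 16) = 0*(91 + 16) = 0*107 = 0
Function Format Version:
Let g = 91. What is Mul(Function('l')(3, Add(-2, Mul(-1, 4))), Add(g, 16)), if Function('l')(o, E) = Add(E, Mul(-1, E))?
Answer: 0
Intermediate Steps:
Function('l')(o, E) = 0
Mul(Function('l')(3, Add(-2, Mul(-1, 4))), Add(g, 16)) = Mul(0, Add(91, 16)) = Mul(0, 107) = 0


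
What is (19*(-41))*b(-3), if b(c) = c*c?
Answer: -7011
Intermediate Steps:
b(c) = c²
(19*(-41))*b(-3) = (19*(-41))*(-3)² = -779*9 = -7011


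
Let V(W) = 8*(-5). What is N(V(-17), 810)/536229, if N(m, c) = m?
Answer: -40/536229 ≈ -7.4595e-5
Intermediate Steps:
V(W) = -40
N(V(-17), 810)/536229 = -40/536229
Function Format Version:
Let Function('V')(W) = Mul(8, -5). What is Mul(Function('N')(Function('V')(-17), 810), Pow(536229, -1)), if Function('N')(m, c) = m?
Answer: Rational(-40, 536229) ≈ -7.4595e-5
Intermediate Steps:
Function('V')(W) = -40
Mul(Function('N')(Function('V')(-17), 810), Pow(536229, -1)) = Mul(-40, Pow(536229, -1)) = Mul(-40, Rational(1, 536229)) = Rational(-40, 536229)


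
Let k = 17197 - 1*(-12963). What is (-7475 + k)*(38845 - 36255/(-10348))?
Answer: 701497529675/796 ≈ 8.8128e+8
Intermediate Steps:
k = 30160 (k = 17197 + 12963 = 30160)
(-7475 + k)*(38845 - 36255/(-10348)) = (-7475 + 30160)*(38845 - 36255/(-10348)) = 22685*(38845 - 36255*(-1/10348)) = 22685*(38845 + 36255/10348) = 22685*(402004315/10348) = 701497529675/796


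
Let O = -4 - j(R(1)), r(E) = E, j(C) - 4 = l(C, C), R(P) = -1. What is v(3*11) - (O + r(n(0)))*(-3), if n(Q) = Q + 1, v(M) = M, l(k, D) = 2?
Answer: 6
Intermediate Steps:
j(C) = 6 (j(C) = 4 + 2 = 6)
n(Q) = 1 + Q
O = -10 (O = -4 - 1*6 = -4 - 6 = -10)
v(3*11) - (O + r(n(0)))*(-3) = 3*11 - (-10 + (1 + 0))*(-3) = 33 - (-10 + 1)*(-3) = 33 - (-9)*(-3) = 33 - 1*27 = 33 - 27 = 6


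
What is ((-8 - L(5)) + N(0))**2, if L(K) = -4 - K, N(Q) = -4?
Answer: 9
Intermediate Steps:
((-8 - L(5)) + N(0))**2 = ((-8 - (-4 - 1*5)) - 4)**2 = ((-8 - (-4 - 5)) - 4)**2 = ((-8 - 1*(-9)) - 4)**2 = ((-8 + 9) - 4)**2 = (1 - 4)**2 = (-3)**2 = 9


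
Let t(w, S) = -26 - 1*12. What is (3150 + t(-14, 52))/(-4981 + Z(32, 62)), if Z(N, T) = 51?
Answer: -1556/2465 ≈ -0.63124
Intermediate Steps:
t(w, S) = -38 (t(w, S) = -26 - 12 = -38)
(3150 + t(-14, 52))/(-4981 + Z(32, 62)) = (3150 - 38)/(-4981 + 51) = 3112/(-4930) = 3112*(-1/4930) = -1556/2465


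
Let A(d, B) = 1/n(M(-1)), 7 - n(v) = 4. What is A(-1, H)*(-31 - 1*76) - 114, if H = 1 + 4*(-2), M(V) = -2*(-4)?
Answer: -449/3 ≈ -149.67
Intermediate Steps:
M(V) = 8
n(v) = 3 (n(v) = 7 - 1*4 = 7 - 4 = 3)
H = -7 (H = 1 - 8 = -7)
A(d, B) = ⅓ (A(d, B) = 1/3 = ⅓)
A(-1, H)*(-31 - 1*76) - 114 = (-31 - 1*76)/3 - 114 = (-31 - 76)/3 - 114 = (⅓)*(-107) - 114 = -107/3 - 114 = -449/3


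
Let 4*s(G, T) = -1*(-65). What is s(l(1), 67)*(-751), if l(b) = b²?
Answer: -48815/4 ≈ -12204.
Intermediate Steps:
s(G, T) = 65/4 (s(G, T) = (-1*(-65))/4 = (¼)*65 = 65/4)
s(l(1), 67)*(-751) = (65/4)*(-751) = -48815/4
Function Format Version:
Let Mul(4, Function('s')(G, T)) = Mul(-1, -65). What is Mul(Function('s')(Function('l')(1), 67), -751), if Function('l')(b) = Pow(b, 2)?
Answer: Rational(-48815, 4) ≈ -12204.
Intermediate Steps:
Function('s')(G, T) = Rational(65, 4) (Function('s')(G, T) = Mul(Rational(1, 4), Mul(-1, -65)) = Mul(Rational(1, 4), 65) = Rational(65, 4))
Mul(Function('s')(Function('l')(1), 67), -751) = Mul(Rational(65, 4), -751) = Rational(-48815, 4)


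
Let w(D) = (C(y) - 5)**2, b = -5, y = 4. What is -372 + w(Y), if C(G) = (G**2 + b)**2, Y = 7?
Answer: 13084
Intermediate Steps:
C(G) = (-5 + G**2)**2 (C(G) = (G**2 - 5)**2 = (-5 + G**2)**2)
w(D) = 13456 (w(D) = ((-5 + 4**2)**2 - 5)**2 = ((-5 + 16)**2 - 5)**2 = (11**2 - 5)**2 = (121 - 5)**2 = 116**2 = 13456)
-372 + w(Y) = -372 + 13456 = 13084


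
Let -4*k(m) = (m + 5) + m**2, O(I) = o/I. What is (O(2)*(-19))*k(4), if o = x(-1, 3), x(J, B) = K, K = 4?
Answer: 475/2 ≈ 237.50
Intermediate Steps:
x(J, B) = 4
o = 4
O(I) = 4/I
k(m) = -5/4 - m/4 - m**2/4 (k(m) = -((m + 5) + m**2)/4 = -((5 + m) + m**2)/4 = -(5 + m + m**2)/4 = -5/4 - m/4 - m**2/4)
(O(2)*(-19))*k(4) = ((4/2)*(-19))*(-5/4 - 1/4*4 - 1/4*4**2) = ((4*(1/2))*(-19))*(-5/4 - 1 - 1/4*16) = (2*(-19))*(-5/4 - 1 - 4) = -38*(-25/4) = 475/2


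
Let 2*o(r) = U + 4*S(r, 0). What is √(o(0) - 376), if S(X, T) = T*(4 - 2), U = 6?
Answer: I*√373 ≈ 19.313*I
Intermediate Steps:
S(X, T) = 2*T (S(X, T) = T*2 = 2*T)
o(r) = 3 (o(r) = (6 + 4*(2*0))/2 = (6 + 4*0)/2 = (6 + 0)/2 = (½)*6 = 3)
√(o(0) - 376) = √(3 - 376) = √(-373) = I*√373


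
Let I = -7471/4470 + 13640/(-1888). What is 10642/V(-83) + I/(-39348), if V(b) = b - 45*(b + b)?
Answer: 220904008956271/153313462542960 ≈ 1.4409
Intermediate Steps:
V(b) = -89*b (V(b) = b - 45*2*b = b - 90*b = -89*b)
I = -4692253/527460 (I = -7471*1/4470 + 13640*(-1/1888) = -7471/4470 - 1705/236 = -4692253/527460 ≈ -8.8959)
10642/V(-83) + I/(-39348) = 10642/((-89*(-83))) - 4692253/527460/(-39348) = 10642/7387 - 4692253/527460*(-1/39348) = 10642*(1/7387) + 4692253/20754496080 = 10642/7387 + 4692253/20754496080 = 220904008956271/153313462542960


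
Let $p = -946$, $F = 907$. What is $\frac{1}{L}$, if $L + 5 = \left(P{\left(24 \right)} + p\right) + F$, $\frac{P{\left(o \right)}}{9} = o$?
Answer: $\frac{1}{172} \approx 0.005814$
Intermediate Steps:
$P{\left(o \right)} = 9 o$
$L = 172$ ($L = -5 + \left(\left(9 \cdot 24 - 946\right) + 907\right) = -5 + \left(\left(216 - 946\right) + 907\right) = -5 + \left(-730 + 907\right) = -5 + 177 = 172$)
$\frac{1}{L} = \frac{1}{172}$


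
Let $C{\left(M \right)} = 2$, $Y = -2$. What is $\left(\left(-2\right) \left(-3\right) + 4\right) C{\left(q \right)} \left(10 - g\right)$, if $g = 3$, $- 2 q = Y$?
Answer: $140$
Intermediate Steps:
$q = 1$ ($q = \left(- \frac{1}{2}\right) \left(-2\right) = 1$)
$\left(\left(-2\right) \left(-3\right) + 4\right) C{\left(q \right)} \left(10 - g\right) = \left(\left(-2\right) \left(-3\right) + 4\right) 2 \left(10 - 3\right) = \left(6 + 4\right) 2 \left(10 - 3\right) = 10 \cdot 2 \cdot 7 = 20 \cdot 7 = 140$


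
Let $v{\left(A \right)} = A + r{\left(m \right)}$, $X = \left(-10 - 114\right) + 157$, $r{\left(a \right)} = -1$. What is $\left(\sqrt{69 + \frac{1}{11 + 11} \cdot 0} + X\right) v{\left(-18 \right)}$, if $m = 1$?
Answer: $-627 - 19 \sqrt{69} \approx -784.83$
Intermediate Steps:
$X = 33$ ($X = -124 + 157 = 33$)
$v{\left(A \right)} = -1 + A$ ($v{\left(A \right)} = A - 1 = -1 + A$)
$\left(\sqrt{69 + \frac{1}{11 + 11} \cdot 0} + X\right) v{\left(-18 \right)} = \left(\sqrt{69 + \frac{1}{11 + 11} \cdot 0} + 33\right) \left(-1 - 18\right) = \left(\sqrt{69 + \frac{1}{22} \cdot 0} + 33\right) \left(-19\right) = \left(\sqrt{69 + 0} + 33\right) \left(-19\right) = \left(\sqrt{69} + 33\right) \left(-19\right) = \left(33 + \sqrt{69}\right) \left(-19\right) = -627 - 19 \sqrt{69}$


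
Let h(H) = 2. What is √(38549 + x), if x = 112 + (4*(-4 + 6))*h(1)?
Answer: √38677 ≈ 196.66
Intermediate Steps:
x = 128 (x = 112 + (4*(-4 + 6))*2 = 112 + (4*2)*2 = 112 + 8*2 = 112 + 16 = 128)
√(38549 + x) = √(38549 + 128) = √38677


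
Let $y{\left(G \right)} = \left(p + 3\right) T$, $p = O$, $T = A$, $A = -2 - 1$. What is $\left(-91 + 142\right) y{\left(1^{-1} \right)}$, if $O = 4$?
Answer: $-1071$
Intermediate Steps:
$A = -3$
$T = -3$
$p = 4$
$y{\left(G \right)} = -21$ ($y{\left(G \right)} = \left(4 + 3\right) \left(-3\right) = 7 \left(-3\right) = -21$)
$\left(-91 + 142\right) y{\left(1^{-1} \right)} = \left(-91 + 142\right) \left(-21\right) = 51 \left(-21\right) = -1071$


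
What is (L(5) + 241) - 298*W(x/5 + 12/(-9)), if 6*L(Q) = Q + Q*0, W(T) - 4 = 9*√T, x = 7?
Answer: -5701/6 - 894*√15/5 ≈ -1642.7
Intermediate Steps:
W(T) = 4 + 9*√T
L(Q) = Q/6 (L(Q) = (Q + Q*0)/6 = (Q + 0)/6 = Q/6)
(L(5) + 241) - 298*W(x/5 + 12/(-9)) = ((⅙)*5 + 241) - 298*(4 + 9*√(7/5 + 12/(-9))) = (⅚ + 241) - 298*(4 + 9*√(7*(⅕) + 12*(-⅑))) = 1451/6 - 298*(4 + 9*√(7/5 - 4/3)) = 1451/6 - 298*(4 + 9*√(1/15)) = 1451/6 - 298*(4 + 9*(√15/15)) = 1451/6 - 298*(4 + 3*√15/5) = 1451/6 + (-1192 - 894*√15/5) = -5701/6 - 894*√15/5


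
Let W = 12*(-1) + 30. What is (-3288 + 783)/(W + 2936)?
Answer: -2505/2954 ≈ -0.84800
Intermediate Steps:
W = 18 (W = -12 + 30 = 18)
(-3288 + 783)/(W + 2936) = (-3288 + 783)/(18 + 2936) = -2505/2954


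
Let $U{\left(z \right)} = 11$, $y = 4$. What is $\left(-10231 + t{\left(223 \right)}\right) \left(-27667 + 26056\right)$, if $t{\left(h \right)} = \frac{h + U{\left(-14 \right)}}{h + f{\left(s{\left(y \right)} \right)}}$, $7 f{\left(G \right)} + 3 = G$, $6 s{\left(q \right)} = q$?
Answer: $\frac{5504469633}{334} \approx 1.648 \cdot 10^{7}$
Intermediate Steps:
$s{\left(q \right)} = \frac{q}{6}$
$f{\left(G \right)} = - \frac{3}{7} + \frac{G}{7}$
$t{\left(h \right)} = \frac{11 + h}{- \frac{1}{3} + h}$ ($t{\left(h \right)} = \frac{h + 11}{h - \left(\frac{3}{7} - \frac{\frac{1}{6} \cdot 4}{7}\right)} = \frac{11 + h}{h + \left(- \frac{3}{7} + \frac{1}{7} \cdot \frac{2}{3}\right)} = \frac{11 + h}{h + \left(- \frac{3}{7} + \frac{2}{21}\right)} = \frac{11 + h}{h - \frac{1}{3}} = \frac{11 + h}{- \frac{1}{3} + h}$)
$\left(-10231 + t{\left(223 \right)}\right) \left(-27667 + 26056\right) = \left(-10231 + \frac{3 \left(11 + 223\right)}{-1 + 3 \cdot 223}\right) \left(-27667 + 26056\right) = \left(-10231 + 3 \frac{1}{-1 + 669} \cdot 234\right) \left(-1611\right) = \left(-10231 + 3 \cdot \frac{1}{668} \cdot 234\right) \left(-1611\right) = \left(-10231 + \frac{351}{334}\right) \left(-1611\right) = \left(- \frac{3416803}{334}\right) \left(-1611\right) = \frac{5504469633}{334}$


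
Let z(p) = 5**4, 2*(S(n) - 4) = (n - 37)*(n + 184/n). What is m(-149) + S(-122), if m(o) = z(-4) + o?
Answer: 628233/61 ≈ 10299.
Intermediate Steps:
S(n) = 4 + (-37 + n)*(n + 184/n)/2 (S(n) = 4 + ((n - 37)*(n + 184/n))/2 = 4 + ((-37 + n)*(n + 184/n))/2 = 4 + (-37 + n)*(n + 184/n)/2)
z(p) = 625
m(o) = 625 + o
m(-149) + S(-122) = (625 - 149) + (1/2)*(-6808 - 122*(192 + (-122)**2 - 37*(-122)))/(-122) = 476 + (1/2)*(-1/122)*(-6808 - 122*(192 + 14884 + 4514)) = 476 + (1/2)*(-1/122)*(-6808 - 122*19590) = 476 + (1/2)*(-1/122)*(-6808 - 2389980) = 476 + (1/2)*(-1/122)*(-2396788) = 476 + 599197/61 = 628233/61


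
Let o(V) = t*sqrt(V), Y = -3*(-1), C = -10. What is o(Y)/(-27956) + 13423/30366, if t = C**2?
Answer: 13423/30366 - 25*sqrt(3)/6989 ≈ 0.43584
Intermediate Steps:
t = 100 (t = (-10)**2 = 100)
Y = 3
o(V) = 100*sqrt(V)
o(Y)/(-27956) + 13423/30366 = (100*sqrt(3))/(-27956) + 13423/30366 = (100*sqrt(3))*(-1/27956) + 13423*(1/30366) = -25*sqrt(3)/6989 + 13423/30366 = 13423/30366 - 25*sqrt(3)/6989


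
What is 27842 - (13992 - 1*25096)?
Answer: 38946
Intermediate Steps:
27842 - (13992 - 1*25096) = 27842 - (13992 - 25096) = 27842 - 1*(-11104) = 27842 + 11104 = 38946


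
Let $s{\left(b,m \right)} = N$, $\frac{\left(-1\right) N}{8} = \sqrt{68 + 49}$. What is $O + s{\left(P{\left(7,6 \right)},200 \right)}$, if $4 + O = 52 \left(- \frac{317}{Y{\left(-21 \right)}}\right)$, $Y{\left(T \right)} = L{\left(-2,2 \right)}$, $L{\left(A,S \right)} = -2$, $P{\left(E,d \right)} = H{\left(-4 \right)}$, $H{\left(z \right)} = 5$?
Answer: $8238 - 24 \sqrt{13} \approx 8151.5$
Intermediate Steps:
$P{\left(E,d \right)} = 5$
$Y{\left(T \right)} = -2$
$N = - 24 \sqrt{13}$ ($N = - 8 \sqrt{68 + 49} = - 8 \sqrt{117} = - 8 \cdot 3 \sqrt{13} = - 24 \sqrt{13} \approx -86.533$)
$s{\left(b,m \right)} = - 24 \sqrt{13}$
$O = 8238$ ($O = -4 + 52 \left(- \frac{317}{-2}\right) = -4 + 52 \left(\left(-317\right) \left(- \frac{1}{2}\right)\right) = -4 + 52 \cdot \frac{317}{2} = -4 + 8242 = 8238$)
$O + s{\left(P{\left(7,6 \right)},200 \right)} = 8238 - 24 \sqrt{13}$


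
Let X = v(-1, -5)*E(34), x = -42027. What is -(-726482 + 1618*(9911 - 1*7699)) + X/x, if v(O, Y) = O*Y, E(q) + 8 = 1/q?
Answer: -4076037176857/1428918 ≈ -2.8525e+6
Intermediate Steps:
E(q) = -8 + 1/q
X = -1355/34 (X = (-1*(-5))*(-8 + 1/34) = 5*(-8 + 1/34) = 5*(-271/34) = -1355/34 ≈ -39.853)
-(-726482 + 1618*(9911 - 1*7699)) + X/x = -(-726482 + 1618*(9911 - 1*7699)) - 1355/34/(-42027) = -(-726482 + 1618*(9911 - 7699)) - 1355/34*(-1/42027) = -1618/(1/((2212 - 51) - 398)) + 1355/1428918 = -1618/(1/(2161 - 398)) + 1355/1428918 = -1618/(1/1763) + 1355/1428918 = -1618/1/1763 + 1355/1428918 = -1618*1763 + 1355/1428918 = -2852534 + 1355/1428918 = -4076037176857/1428918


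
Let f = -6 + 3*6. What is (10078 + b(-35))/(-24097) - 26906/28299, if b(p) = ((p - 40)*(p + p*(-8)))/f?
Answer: -3560873441/2727684012 ≈ -1.3055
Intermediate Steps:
f = 12 (f = -6 + 18 = 12)
b(p) = -7*p*(-40 + p)/12 (b(p) = ((p - 40)*(p + p*(-8)))/12 = ((-40 + p)*(p - 8*p))*(1/12) = ((-40 + p)*(-7*p))*(1/12) = -7*p*(-40 + p)*(1/12) = -7*p*(-40 + p)/12)
(10078 + b(-35))/(-24097) - 26906/28299 = (10078 + (7/12)*(-35)*(40 - 1*(-35)))/(-24097) - 26906/28299 = (10078 + (7/12)*(-35)*(40 + 35))*(-1/24097) - 26906*1/28299 = (10078 + (7/12)*(-35)*75)*(-1/24097) - 26906/28299 = (10078 - 6125/4)*(-1/24097) - 26906/28299 = (34187/4)*(-1/24097) - 26906/28299 = -34187/96388 - 26906/28299 = -3560873441/2727684012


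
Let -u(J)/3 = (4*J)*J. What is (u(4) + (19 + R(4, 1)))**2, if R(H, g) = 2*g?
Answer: 29241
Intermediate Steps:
u(J) = -12*J**2 (u(J) = -3*4*J*J = -12*J**2)
(u(4) + (19 + R(4, 1)))**2 = (-12*4**2 + (19 + 2*1))**2 = (-12*16 + (19 + 2))**2 = (-192 + 21)**2 = (-171)**2 = 29241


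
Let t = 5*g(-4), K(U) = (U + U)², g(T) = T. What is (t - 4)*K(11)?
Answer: -11616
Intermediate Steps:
K(U) = 4*U² (K(U) = (2*U)² = 4*U²)
t = -20 (t = 5*(-4) = -20)
(t - 4)*K(11) = (-20 - 4)*(4*11²) = -96*121 = -24*484 = -11616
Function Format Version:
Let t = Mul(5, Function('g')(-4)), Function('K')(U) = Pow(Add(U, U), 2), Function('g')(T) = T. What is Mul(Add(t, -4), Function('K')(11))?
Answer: -11616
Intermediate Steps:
Function('K')(U) = Mul(4, Pow(U, 2)) (Function('K')(U) = Pow(Mul(2, U), 2) = Mul(4, Pow(U, 2)))
t = -20 (t = Mul(5, -4) = -20)
Mul(Add(t, -4), Function('K')(11)) = Mul(Add(-20, -4), Mul(4, Pow(11, 2))) = Mul(-24, Mul(4, 121)) = Mul(-24, 484) = -11616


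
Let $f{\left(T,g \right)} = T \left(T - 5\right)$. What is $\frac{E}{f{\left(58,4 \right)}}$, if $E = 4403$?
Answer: $\frac{4403}{3074} \approx 1.4323$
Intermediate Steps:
$f{\left(T,g \right)} = T \left(-5 + T\right)$
$\frac{E}{f{\left(58,4 \right)}} = \frac{4403}{58 \left(-5 + 58\right)} = \frac{4403}{58 \cdot 53} = \frac{4403}{3074}$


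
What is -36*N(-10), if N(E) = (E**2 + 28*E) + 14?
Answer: 5976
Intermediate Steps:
N(E) = 14 + E**2 + 28*E
-36*N(-10) = -36*(14 + (-10)**2 + 28*(-10)) = -36*(14 + 100 - 280) = -36*(-166) = 5976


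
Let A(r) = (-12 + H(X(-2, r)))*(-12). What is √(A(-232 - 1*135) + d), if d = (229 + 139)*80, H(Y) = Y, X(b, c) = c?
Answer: 2*√8497 ≈ 184.36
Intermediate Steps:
A(r) = 144 - 12*r (A(r) = (-12 + r)*(-12) = 144 - 12*r)
d = 29440 (d = 368*80 = 29440)
√(A(-232 - 1*135) + d) = √((144 - 12*(-232 - 1*135)) + 29440) = √((144 - 12*(-232 - 135)) + 29440) = √((144 - 12*(-367)) + 29440) = √((144 + 4404) + 29440) = √(4548 + 29440) = √33988 = 2*√8497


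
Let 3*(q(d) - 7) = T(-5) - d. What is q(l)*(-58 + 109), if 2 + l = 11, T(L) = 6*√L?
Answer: 204 + 102*I*√5 ≈ 204.0 + 228.08*I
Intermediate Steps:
l = 9 (l = -2 + 11 = 9)
q(d) = 7 - d/3 + 2*I*√5 (q(d) = 7 + (6*√(-5) - d)/3 = 7 + (6*(I*√5) - d)/3 = 7 + (6*I*√5 - d)/3 = 7 + (-d + 6*I*√5)/3 = 7 + (-d/3 + 2*I*√5) = 7 - d/3 + 2*I*√5)
q(l)*(-58 + 109) = (7 - ⅓*9 + 2*I*√5)*(-58 + 109) = (7 - 3 + 2*I*√5)*51 = (4 + 2*I*√5)*51 = 204 + 102*I*√5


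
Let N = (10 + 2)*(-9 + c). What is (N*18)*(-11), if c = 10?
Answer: -2376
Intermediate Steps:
N = 12 (N = (10 + 2)*(-9 + 10) = 12*1 = 12)
(N*18)*(-11) = (12*18)*(-11) = 216*(-11) = -2376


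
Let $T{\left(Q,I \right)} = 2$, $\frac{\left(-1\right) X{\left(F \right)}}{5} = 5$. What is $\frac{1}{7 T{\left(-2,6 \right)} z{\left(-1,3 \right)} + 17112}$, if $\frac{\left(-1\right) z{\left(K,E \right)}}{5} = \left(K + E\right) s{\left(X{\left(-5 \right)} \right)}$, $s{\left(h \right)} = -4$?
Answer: $\frac{1}{17672} \approx 5.6587 \cdot 10^{-5}$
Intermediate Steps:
$X{\left(F \right)} = -25$ ($X{\left(F \right)} = \left(-5\right) 5 = -25$)
$z{\left(K,E \right)} = 20 E + 20 K$ ($z{\left(K,E \right)} = - 5 \left(K + E\right) \left(-4\right) = - 5 \left(E + K\right) \left(-4\right) = - 5 \left(- 4 E - 4 K\right) = 20 E + 20 K$)
$\frac{1}{7 T{\left(-2,6 \right)} z{\left(-1,3 \right)} + 17112} = \frac{1}{7 \cdot 2 \left(20 \cdot 3 + 20 \left(-1\right)\right) + 17112} = \frac{1}{14 \left(60 - 20\right) + 17112} = \frac{1}{14 \cdot 40 + 17112} = \frac{1}{560 + 17112} = \frac{1}{17672}$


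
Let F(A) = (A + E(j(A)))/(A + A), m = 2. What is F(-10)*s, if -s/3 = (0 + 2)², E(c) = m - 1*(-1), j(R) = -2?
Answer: -21/5 ≈ -4.2000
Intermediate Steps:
E(c) = 3 (E(c) = 2 - 1*(-1) = 2 + 1 = 3)
F(A) = (3 + A)/(2*A) (F(A) = (A + 3)/(A + A) = (3 + A)/((2*A)) = (3 + A)*(1/(2*A)) = (3 + A)/(2*A))
s = -12 (s = -3*(0 + 2)² = -3*2² = -3*4 = -12)
F(-10)*s = ((½)*(3 - 10)/(-10))*(-12) = ((½)*(-⅒)*(-7))*(-12) = (7/20)*(-12) = -21/5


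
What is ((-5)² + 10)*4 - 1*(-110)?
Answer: 250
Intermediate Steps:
((-5)² + 10)*4 - 1*(-110) = (25 + 10)*4 + 110 = 35*4 + 110 = 140 + 110 = 250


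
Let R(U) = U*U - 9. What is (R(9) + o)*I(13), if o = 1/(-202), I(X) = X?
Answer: 189059/202 ≈ 935.94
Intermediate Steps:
R(U) = -9 + U² (R(U) = U² - 9 = -9 + U²)
o = -1/202 ≈ -0.0049505
(R(9) + o)*I(13) = ((-9 + 9²) - 1/202)*13 = ((-9 + 81) - 1/202)*13 = (72 - 1/202)*13 = (14543/202)*13 = 189059/202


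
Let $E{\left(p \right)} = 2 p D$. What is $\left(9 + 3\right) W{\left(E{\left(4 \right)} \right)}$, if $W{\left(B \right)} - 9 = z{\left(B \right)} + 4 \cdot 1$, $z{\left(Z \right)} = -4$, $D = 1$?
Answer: $108$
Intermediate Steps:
$E{\left(p \right)} = 2 p$ ($E{\left(p \right)} = 2 p 1 = 2 p$)
$W{\left(B \right)} = 9$ ($W{\left(B \right)} = 9 + \left(-4 + 4 \cdot 1\right) = 9 + \left(-4 + 4\right) = 9 + 0 = 9$)
$\left(9 + 3\right) W{\left(E{\left(4 \right)} \right)} = \left(9 + 3\right) 9 = 12 \cdot 9 = 108$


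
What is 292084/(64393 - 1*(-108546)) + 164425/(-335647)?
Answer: 5353971021/4465112041 ≈ 1.1991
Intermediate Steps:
292084/(64393 - 1*(-108546)) + 164425/(-335647) = 292084/(64393 + 108546) + 164425*(-1/335647) = 292084/172939 - 164425/335647 = 292084*(1/172939) - 164425/335647 = 22468/13303 - 164425/335647 = 5353971021/4465112041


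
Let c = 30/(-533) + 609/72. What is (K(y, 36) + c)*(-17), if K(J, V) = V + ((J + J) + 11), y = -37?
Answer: 4044385/12792 ≈ 316.17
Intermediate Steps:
K(J, V) = 11 + V + 2*J (K(J, V) = V + (2*J + 11) = V + (11 + 2*J) = 11 + V + 2*J)
c = 107479/12792 (c = 30*(-1/533) + 609*(1/72) = -30/533 + 203/24 = 107479/12792 ≈ 8.4021)
(K(y, 36) + c)*(-17) = ((11 + 36 + 2*(-37)) + 107479/12792)*(-17) = ((11 + 36 - 74) + 107479/12792)*(-17) = (-27 + 107479/12792)*(-17) = -237905/12792*(-17) = 4044385/12792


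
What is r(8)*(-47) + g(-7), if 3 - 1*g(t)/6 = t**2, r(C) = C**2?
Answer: -3284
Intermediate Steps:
g(t) = 18 - 6*t**2
r(8)*(-47) + g(-7) = 8**2*(-47) + (18 - 6*(-7)**2) = 64*(-47) + (18 - 6*49) = -3008 + (18 - 294) = -3008 - 276 = -3284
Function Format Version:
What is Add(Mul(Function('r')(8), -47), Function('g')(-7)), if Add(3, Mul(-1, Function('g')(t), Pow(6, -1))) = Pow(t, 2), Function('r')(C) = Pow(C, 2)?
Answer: -3284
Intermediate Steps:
Function('g')(t) = Add(18, Mul(-6, Pow(t, 2)))
Add(Mul(Function('r')(8), -47), Function('g')(-7)) = Add(Mul(Pow(8, 2), -47), Add(18, Mul(-6, Pow(-7, 2)))) = Add(Mul(64, -47), Add(18, Mul(-6, 49))) = Add(-3008, Add(18, -294)) = Add(-3008, -276) = -3284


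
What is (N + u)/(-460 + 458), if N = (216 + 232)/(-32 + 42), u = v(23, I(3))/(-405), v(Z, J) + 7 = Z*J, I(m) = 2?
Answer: -1207/54 ≈ -22.352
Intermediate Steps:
v(Z, J) = -7 + J*Z (v(Z, J) = -7 + Z*J = -7 + J*Z)
u = -13/135 (u = (-7 + 2*23)/(-405) = (-7 + 46)*(-1/405) = 39*(-1/405) = -13/135 ≈ -0.096296)
N = 224/5 (N = 448/10 = 448*(⅒) = 224/5 ≈ 44.800)
(N + u)/(-460 + 458) = (224/5 - 13/135)/(-460 + 458) = (1207/27)/(-2) = (1207/27)*(-½) = -1207/54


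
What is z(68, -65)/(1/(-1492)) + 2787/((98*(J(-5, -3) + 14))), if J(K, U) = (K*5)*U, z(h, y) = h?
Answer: -884896445/8722 ≈ -1.0146e+5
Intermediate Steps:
J(K, U) = 5*K*U (J(K, U) = (5*K)*U = 5*K*U)
z(68, -65)/(1/(-1492)) + 2787/((98*(J(-5, -3) + 14))) = 68/(1/(-1492)) + 2787/((98*(5*(-5)*(-3) + 14))) = 68/(-1/1492) + 2787/((98*(75 + 14))) = 68*(-1492) + 2787/((98*89)) = -101456 + 2787/8722 = -884896445/8722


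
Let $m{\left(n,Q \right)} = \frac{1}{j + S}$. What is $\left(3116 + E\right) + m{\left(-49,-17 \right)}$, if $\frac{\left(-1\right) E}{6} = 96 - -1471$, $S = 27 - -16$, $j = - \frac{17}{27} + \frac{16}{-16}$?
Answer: $- \frac{7021435}{1117} \approx -6286.0$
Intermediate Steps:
$j = - \frac{44}{27}$ ($j = \left(-17\right) \frac{1}{27} + 16 \left(- \frac{1}{16}\right) = - \frac{17}{27} - 1 = - \frac{44}{27} \approx -1.6296$)
$S = 43$ ($S = 27 + 16 = 43$)
$m{\left(n,Q \right)} = \frac{27}{1117}$ ($m{\left(n,Q \right)} = \frac{1}{- \frac{44}{27} + 43} = \frac{1}{\frac{1117}{27}} = \frac{27}{1117}$)
$E = -9402$ ($E = - 6 \left(96 - -1471\right) = - 6 \left(96 + 1471\right) = \left(-6\right) 1567 = -9402$)
$\left(3116 + E\right) + m{\left(-49,-17 \right)} = \left(3116 - 9402\right) + \frac{27}{1117} = -6286 + \frac{27}{1117} = - \frac{7021435}{1117}$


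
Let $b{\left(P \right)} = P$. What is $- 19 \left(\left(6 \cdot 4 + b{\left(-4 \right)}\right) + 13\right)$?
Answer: $-627$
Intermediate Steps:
$- 19 \left(\left(6 \cdot 4 + b{\left(-4 \right)}\right) + 13\right) = - 19 \left(\left(6 \cdot 4 - 4\right) + 13\right) = - 19 \left(\left(24 - 4\right) + 13\right) = - 19 \left(20 + 13\right) = \left(-19\right) 33 = -627$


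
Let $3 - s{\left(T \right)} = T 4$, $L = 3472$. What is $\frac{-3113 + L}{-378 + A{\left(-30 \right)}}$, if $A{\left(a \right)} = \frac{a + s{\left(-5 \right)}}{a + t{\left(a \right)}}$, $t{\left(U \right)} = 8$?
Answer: $- \frac{7898}{8309} \approx -0.95054$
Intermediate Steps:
$s{\left(T \right)} = 3 - 4 T$ ($s{\left(T \right)} = 3 - T 4 = 3 - 4 T$)
$A{\left(a \right)} = \frac{23 + a}{8 + a}$ ($A{\left(a \right)} = \frac{a + \left(3 - -20\right)}{a + 8} = \frac{a + \left(3 + 20\right)}{8 + a} = \frac{a + 23}{8 + a} = \frac{23 + a}{8 + a}$)
$\frac{-3113 + L}{-378 + A{\left(-30 \right)}} = \frac{-3113 + 3472}{-378 + \frac{23 - 30}{8 - 30}} = \frac{359}{-378 + \frac{1}{-22} \left(-7\right)} = \frac{359}{-378 - - \frac{7}{22}} = \frac{359}{-378 + \frac{7}{22}} = \frac{359}{- \frac{8309}{22}} = 359 \left(- \frac{22}{8309}\right) = - \frac{7898}{8309}$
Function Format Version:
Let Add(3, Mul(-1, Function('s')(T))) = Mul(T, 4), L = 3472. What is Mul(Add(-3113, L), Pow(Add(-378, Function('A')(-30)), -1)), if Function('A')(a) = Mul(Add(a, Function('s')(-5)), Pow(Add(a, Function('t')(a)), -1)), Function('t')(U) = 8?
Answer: Rational(-7898, 8309) ≈ -0.95054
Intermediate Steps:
Function('s')(T) = Add(3, Mul(-4, T)) (Function('s')(T) = Add(3, Mul(-1, Mul(T, 4))) = Add(3, Mul(-1, Mul(4, T))) = Add(3, Mul(-4, T)))
Function('A')(a) = Mul(Pow(Add(8, a), -1), Add(23, a)) (Function('A')(a) = Mul(Add(a, Add(3, Mul(-4, -5))), Pow(Add(a, 8), -1)) = Mul(Add(a, Add(3, 20)), Pow(Add(8, a), -1)) = Mul(Add(a, 23), Pow(Add(8, a), -1)) = Mul(Add(23, a), Pow(Add(8, a), -1)) = Mul(Pow(Add(8, a), -1), Add(23, a)))
Mul(Add(-3113, L), Pow(Add(-378, Function('A')(-30)), -1)) = Mul(Add(-3113, 3472), Pow(Add(-378, Mul(Pow(Add(8, -30), -1), Add(23, -30))), -1)) = Mul(359, Pow(Add(-378, Mul(Pow(-22, -1), -7)), -1)) = Mul(359, Pow(Add(-378, Mul(Rational(-1, 22), -7)), -1)) = Mul(359, Pow(Add(-378, Rational(7, 22)), -1)) = Mul(359, Pow(Rational(-8309, 22), -1)) = Mul(359, Rational(-22, 8309)) = Rational(-7898, 8309)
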